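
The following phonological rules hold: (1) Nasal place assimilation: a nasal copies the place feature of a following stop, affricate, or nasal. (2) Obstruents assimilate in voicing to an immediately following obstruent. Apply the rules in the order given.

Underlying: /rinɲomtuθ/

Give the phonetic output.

[riɲɲontuθ]

Rule 1: /n/ before /ɲ/ (palatal) → [ɲ]
Rule 1: /m/ before /t/ (alveolar) → [n]
After rule 1: riɲɲontuθ
Rule 2: no segment meets the rule's conditions; no change.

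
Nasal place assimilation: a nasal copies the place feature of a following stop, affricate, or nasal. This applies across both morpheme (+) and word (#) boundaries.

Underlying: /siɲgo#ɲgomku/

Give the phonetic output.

[siŋgo#ŋgoŋku]

/ɲ/ before /g/ (velar) → [ŋ]
/ɲ/ before /g/ (velar) → [ŋ]
/m/ before /k/ (velar) → [ŋ]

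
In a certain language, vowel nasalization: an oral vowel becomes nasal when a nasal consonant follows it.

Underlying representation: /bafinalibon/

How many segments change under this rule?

/i/ before nasal /n/ → [ĩ]
/o/ before nasal /n/ → [õ]
2 segments change.

2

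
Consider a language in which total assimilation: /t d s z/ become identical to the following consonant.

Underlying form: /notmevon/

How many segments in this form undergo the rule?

/t/ before /m/ → [m] (total assimilation)
1 segment changes.

1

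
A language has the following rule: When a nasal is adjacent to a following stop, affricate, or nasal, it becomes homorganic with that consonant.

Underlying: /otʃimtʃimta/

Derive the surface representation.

/m/ before /tʃ/ (palatal) → [ɲ]
/m/ before /t/ (alveolar) → [n]

[otʃiɲtʃinta]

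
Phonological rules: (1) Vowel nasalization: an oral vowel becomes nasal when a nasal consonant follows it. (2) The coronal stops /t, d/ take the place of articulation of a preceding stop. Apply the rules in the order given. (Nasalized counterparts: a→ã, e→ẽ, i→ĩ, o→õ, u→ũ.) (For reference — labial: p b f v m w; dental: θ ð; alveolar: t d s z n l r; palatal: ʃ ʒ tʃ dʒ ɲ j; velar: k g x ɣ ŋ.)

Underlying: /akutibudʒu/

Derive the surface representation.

Rule 1: no segment meets the rule's conditions; no change.
After rule 1: akutibudʒu
Rule 2: no segment meets the rule's conditions; no change.

[akutibudʒu]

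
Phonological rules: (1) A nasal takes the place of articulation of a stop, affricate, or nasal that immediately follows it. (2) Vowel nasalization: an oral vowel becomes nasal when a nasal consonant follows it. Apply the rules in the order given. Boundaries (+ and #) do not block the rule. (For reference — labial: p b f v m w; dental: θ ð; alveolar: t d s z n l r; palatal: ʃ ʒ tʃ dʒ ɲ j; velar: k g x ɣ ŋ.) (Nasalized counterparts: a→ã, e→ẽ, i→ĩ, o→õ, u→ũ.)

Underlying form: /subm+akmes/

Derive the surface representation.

Rule 1: no segment meets the rule's conditions; no change.
After rule 1: subm+akmes
Rule 2: no segment meets the rule's conditions; no change.

[subm+akmes]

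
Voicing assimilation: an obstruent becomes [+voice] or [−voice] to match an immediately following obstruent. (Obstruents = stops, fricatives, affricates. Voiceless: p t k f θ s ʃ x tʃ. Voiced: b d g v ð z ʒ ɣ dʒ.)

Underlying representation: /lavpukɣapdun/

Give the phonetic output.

[lafpugɣabdun]

/v/ before /p/ (voiceless) → [f]
/k/ before /ɣ/ (voiced) → [g]
/p/ before /d/ (voiced) → [b]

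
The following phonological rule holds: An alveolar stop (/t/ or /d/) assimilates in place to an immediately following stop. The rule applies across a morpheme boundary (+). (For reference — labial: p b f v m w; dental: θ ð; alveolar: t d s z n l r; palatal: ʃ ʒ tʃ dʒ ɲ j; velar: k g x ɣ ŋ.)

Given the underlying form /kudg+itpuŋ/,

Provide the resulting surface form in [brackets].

/d/ before /g/ (velar) → [g]
/t/ before /p/ (labial) → [p]

[kugg+ippuŋ]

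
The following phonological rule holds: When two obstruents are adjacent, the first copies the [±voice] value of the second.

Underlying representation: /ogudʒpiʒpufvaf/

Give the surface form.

[ogutʃpiʃpuvvaf]

/dʒ/ before /p/ (voiceless) → [tʃ]
/ʒ/ before /p/ (voiceless) → [ʃ]
/f/ before /v/ (voiced) → [v]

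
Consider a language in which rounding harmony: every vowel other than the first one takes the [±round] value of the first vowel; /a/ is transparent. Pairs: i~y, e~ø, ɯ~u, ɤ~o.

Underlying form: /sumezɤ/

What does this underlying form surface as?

[sumøzo]

/e/ harmonizes with /u/ ([+round]) → [ø]
/ɤ/ harmonizes with /u/ ([+round]) → [o]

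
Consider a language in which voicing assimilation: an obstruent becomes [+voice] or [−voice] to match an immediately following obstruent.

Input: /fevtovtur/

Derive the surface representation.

/v/ before /t/ (voiceless) → [f]
/v/ before /t/ (voiceless) → [f]

[feftoftur]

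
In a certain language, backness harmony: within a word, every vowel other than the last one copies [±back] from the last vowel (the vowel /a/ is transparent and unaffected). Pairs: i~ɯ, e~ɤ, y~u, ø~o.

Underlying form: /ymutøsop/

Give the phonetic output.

[umutosop]

/y/ harmonizes with /o/ ([+back]) → [u]
/ø/ harmonizes with /o/ ([+back]) → [o]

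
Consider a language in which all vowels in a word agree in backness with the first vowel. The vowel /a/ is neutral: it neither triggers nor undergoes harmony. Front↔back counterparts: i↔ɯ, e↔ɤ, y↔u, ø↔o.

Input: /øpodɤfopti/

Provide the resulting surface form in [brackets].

[øpødeføpti]

/o/ harmonizes with /ø/ ([-back]) → [ø]
/ɤ/ harmonizes with /ø/ ([-back]) → [e]
/o/ harmonizes with /ø/ ([-back]) → [ø]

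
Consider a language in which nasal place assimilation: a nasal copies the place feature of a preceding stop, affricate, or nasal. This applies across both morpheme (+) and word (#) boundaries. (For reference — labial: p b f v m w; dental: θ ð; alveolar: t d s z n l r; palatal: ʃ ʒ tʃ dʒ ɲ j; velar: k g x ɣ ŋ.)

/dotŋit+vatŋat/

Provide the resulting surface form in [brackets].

/ŋ/ after /t/ (alveolar) → [n]
/ŋ/ after /t/ (alveolar) → [n]

[dotnit+vatnat]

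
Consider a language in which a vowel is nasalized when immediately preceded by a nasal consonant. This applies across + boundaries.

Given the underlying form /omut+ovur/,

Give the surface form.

[omũt+ovur]

/u/ after nasal /m/ → [ũ]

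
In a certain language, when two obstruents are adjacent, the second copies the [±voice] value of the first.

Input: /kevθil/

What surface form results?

[kevðil]

/θ/ after /v/ (voiced) → [ð]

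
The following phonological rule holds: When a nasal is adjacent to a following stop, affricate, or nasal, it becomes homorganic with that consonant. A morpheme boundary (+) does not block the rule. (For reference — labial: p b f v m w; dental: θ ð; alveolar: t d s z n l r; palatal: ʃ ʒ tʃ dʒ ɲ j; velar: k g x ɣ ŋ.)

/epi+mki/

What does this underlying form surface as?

/m/ before /k/ (velar) → [ŋ]

[epi+ŋki]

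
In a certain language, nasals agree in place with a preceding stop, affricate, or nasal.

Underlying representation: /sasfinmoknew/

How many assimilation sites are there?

2

/m/ after /n/ (alveolar) → [n]
/n/ after /k/ (velar) → [ŋ]
2 segments change.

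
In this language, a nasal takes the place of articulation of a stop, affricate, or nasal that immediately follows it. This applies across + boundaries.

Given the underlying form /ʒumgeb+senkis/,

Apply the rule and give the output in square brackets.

[ʒuŋgeb+seŋkis]

/m/ before /g/ (velar) → [ŋ]
/n/ before /k/ (velar) → [ŋ]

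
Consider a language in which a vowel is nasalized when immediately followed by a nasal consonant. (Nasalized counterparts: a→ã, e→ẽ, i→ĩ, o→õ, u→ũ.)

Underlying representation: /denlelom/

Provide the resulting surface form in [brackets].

[dẽnlelõm]

/e/ before nasal /n/ → [ẽ]
/o/ before nasal /m/ → [õ]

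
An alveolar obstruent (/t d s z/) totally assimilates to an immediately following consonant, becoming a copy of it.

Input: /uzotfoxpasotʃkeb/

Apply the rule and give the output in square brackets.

/t/ before /f/ → [f] (total assimilation)

[uzoffoxpasotʃkeb]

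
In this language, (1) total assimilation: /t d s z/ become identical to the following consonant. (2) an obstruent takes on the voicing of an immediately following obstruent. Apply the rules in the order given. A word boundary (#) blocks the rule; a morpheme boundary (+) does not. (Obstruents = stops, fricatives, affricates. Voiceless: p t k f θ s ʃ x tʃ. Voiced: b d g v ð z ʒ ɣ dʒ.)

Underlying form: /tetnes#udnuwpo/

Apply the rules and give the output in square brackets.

Rule 1: /t/ before /n/ → [n] (total assimilation)
Rule 1: /d/ before /n/ → [n] (total assimilation)
After rule 1: tennes#unnuwpo
Rule 2: no segment meets the rule's conditions; no change.

[tennes#unnuwpo]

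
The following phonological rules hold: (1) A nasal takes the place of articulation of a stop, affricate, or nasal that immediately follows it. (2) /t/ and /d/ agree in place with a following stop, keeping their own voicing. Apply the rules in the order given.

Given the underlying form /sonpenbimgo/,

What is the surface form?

[sompembiŋgo]

Rule 1: /n/ before /p/ (labial) → [m]
Rule 1: /n/ before /b/ (labial) → [m]
Rule 1: /m/ before /g/ (velar) → [ŋ]
After rule 1: sompembiŋgo
Rule 2: no segment meets the rule's conditions; no change.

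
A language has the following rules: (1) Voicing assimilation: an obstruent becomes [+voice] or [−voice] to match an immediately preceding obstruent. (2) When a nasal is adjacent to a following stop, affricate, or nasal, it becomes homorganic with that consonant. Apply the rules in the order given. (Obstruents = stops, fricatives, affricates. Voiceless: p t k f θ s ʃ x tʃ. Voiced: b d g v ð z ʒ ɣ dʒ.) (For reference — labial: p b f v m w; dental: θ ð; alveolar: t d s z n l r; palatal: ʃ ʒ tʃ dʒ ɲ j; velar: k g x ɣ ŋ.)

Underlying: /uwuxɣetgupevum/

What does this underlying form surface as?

Rule 1: /ɣ/ after /x/ (voiceless) → [x]
Rule 1: /g/ after /t/ (voiceless) → [k]
After rule 1: uwuxxetkupevum
Rule 2: no segment meets the rule's conditions; no change.

[uwuxxetkupevum]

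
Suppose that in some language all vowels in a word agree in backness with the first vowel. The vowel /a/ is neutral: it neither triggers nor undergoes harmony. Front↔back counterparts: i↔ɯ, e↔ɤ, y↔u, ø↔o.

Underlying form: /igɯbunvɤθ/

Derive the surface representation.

[igibynveθ]

/ɯ/ harmonizes with /i/ ([-back]) → [i]
/u/ harmonizes with /i/ ([-back]) → [y]
/ɤ/ harmonizes with /i/ ([-back]) → [e]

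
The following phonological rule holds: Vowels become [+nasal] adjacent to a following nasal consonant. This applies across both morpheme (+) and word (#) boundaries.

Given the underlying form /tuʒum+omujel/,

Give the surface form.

[tuʒũm+õmujel]

/u/ before nasal /m/ → [ũ]
/o/ before nasal /m/ → [õ]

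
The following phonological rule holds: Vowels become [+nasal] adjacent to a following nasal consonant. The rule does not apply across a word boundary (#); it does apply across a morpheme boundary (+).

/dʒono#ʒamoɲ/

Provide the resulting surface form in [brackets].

/o/ before nasal /n/ → [õ]
/a/ before nasal /m/ → [ã]
/o/ before nasal /ɲ/ → [õ]

[dʒõno#ʒãmõɲ]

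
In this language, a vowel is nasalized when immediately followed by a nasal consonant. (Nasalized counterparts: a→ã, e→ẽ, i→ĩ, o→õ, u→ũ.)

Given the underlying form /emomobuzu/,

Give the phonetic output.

/e/ before nasal /m/ → [ẽ]
/o/ before nasal /m/ → [õ]

[ẽmõmobuzu]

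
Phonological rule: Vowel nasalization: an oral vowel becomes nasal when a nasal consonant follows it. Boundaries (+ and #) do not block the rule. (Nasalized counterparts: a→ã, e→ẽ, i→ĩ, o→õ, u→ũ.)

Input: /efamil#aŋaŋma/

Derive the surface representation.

/a/ before nasal /m/ → [ã]
/a/ before nasal /ŋ/ → [ã]
/a/ before nasal /ŋ/ → [ã]

[efãmil#ãŋãŋma]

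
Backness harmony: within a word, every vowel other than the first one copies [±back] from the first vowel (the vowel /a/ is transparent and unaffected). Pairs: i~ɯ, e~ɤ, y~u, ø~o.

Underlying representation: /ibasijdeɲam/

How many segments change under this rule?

No segment meets the rule's conditions.

0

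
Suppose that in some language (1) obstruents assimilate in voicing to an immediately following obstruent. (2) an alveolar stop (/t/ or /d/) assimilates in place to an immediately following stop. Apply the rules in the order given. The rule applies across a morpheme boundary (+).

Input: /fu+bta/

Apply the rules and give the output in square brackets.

Rule 1: /b/ before /t/ (voiceless) → [p]
After rule 1: fu+pta
Rule 2: no segment meets the rule's conditions; no change.

[fu+pta]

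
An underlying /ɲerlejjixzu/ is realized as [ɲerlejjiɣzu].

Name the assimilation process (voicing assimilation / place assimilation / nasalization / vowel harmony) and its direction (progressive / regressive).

voicing assimilation, regressive

/x/→[ɣ].
Each target copies a feature from the following segment, so the direction is regressive.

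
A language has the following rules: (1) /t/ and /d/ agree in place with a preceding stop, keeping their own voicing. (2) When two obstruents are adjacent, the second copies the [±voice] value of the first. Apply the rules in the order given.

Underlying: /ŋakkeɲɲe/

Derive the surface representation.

Rule 1: no segment meets the rule's conditions; no change.
After rule 1: ŋakkeɲɲe
Rule 2: no segment meets the rule's conditions; no change.

[ŋakkeɲɲe]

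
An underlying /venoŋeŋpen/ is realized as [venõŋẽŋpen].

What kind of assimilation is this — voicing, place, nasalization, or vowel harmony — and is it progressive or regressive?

nasalization, progressive

/o/→[õ] /e/→[ẽ].
Each target copies a feature from the preceding segment, so the direction is progressive.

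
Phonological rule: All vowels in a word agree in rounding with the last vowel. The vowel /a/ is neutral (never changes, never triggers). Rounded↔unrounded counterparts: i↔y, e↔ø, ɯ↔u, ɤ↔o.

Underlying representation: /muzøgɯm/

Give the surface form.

/u/ harmonizes with /ɯ/ ([-round]) → [ɯ]
/ø/ harmonizes with /ɯ/ ([-round]) → [e]

[mɯzegɯm]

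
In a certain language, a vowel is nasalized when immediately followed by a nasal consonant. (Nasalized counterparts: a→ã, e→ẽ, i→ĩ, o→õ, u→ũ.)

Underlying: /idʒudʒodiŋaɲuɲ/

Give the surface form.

[idʒudʒodĩŋãɲũɲ]

/i/ before nasal /ŋ/ → [ĩ]
/a/ before nasal /ɲ/ → [ã]
/u/ before nasal /ɲ/ → [ũ]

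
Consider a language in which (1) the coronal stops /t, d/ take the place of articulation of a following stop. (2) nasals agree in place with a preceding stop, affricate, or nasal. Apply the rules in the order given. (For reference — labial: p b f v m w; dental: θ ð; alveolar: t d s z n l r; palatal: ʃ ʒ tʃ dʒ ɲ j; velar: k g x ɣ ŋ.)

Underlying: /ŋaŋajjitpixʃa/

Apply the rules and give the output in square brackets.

Rule 1: /t/ before /p/ (labial) → [p]
After rule 1: ŋaŋajjippixʃa
Rule 2: no segment meets the rule's conditions; no change.

[ŋaŋajjippixʃa]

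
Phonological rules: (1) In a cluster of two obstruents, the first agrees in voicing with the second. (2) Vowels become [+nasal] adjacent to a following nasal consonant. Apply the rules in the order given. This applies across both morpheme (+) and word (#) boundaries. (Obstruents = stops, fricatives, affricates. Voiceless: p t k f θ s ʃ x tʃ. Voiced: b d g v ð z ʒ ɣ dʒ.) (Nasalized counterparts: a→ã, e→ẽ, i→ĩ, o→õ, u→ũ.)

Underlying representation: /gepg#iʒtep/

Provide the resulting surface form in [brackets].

[gebg#iʃtep]

Rule 1: /p/ before /g/ (voiced) → [b]
Rule 1: /ʒ/ before /t/ (voiceless) → [ʃ]
After rule 1: gebg#iʃtep
Rule 2: no segment meets the rule's conditions; no change.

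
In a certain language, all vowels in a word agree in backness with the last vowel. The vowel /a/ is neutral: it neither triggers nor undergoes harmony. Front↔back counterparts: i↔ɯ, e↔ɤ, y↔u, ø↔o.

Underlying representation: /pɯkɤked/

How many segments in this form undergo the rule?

2

/ɯ/ harmonizes with /e/ ([-back]) → [i]
/ɤ/ harmonizes with /e/ ([-back]) → [e]
2 segments change.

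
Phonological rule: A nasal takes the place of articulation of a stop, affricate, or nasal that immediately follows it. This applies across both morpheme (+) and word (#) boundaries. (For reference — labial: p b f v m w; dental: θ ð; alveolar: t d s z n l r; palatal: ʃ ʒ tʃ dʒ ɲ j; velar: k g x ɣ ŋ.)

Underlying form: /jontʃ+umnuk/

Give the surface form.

/n/ before /tʃ/ (palatal) → [ɲ]
/m/ before /n/ (alveolar) → [n]

[joɲtʃ+unnuk]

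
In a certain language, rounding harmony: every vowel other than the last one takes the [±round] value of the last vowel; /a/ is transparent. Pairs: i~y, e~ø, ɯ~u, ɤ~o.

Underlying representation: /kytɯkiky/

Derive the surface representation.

/ɯ/ harmonizes with /y/ ([+round]) → [u]
/i/ harmonizes with /y/ ([+round]) → [y]

[kytukyky]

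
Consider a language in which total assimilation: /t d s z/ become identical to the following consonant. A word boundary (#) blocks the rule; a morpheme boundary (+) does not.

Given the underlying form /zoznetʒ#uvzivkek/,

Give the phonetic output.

/z/ before /n/ → [n] (total assimilation)
/t/ before /ʒ/ → [ʒ] (total assimilation)

[zonneʒʒ#uvzivkek]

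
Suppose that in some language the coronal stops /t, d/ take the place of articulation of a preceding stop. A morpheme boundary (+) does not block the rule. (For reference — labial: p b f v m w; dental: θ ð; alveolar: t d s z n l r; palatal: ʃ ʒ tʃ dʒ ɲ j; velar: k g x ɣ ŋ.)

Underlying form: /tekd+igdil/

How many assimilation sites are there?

/d/ after /k/ (velar) → [g]
/d/ after /g/ (velar) → [g]
2 segments change.

2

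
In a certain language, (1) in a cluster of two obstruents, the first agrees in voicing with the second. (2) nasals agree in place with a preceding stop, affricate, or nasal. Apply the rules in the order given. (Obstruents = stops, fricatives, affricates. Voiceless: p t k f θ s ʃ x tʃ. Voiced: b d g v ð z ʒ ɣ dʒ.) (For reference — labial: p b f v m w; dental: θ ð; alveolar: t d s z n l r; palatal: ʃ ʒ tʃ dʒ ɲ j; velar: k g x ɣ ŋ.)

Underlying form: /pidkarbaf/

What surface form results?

Rule 1: /d/ before /k/ (voiceless) → [t]
After rule 1: pitkarbaf
Rule 2: no segment meets the rule's conditions; no change.

[pitkarbaf]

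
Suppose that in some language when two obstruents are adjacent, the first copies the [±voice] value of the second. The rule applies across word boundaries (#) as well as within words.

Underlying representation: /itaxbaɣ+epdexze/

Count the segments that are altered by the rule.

/x/ before /b/ (voiced) → [ɣ]
/p/ before /d/ (voiced) → [b]
/x/ before /z/ (voiced) → [ɣ]
3 segments change.

3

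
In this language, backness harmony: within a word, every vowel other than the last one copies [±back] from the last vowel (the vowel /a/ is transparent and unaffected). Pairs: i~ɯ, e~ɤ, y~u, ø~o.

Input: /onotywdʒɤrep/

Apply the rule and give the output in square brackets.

/o/ harmonizes with /e/ ([-back]) → [ø]
/o/ harmonizes with /e/ ([-back]) → [ø]
/ɤ/ harmonizes with /e/ ([-back]) → [e]

[ønøtywdʒerep]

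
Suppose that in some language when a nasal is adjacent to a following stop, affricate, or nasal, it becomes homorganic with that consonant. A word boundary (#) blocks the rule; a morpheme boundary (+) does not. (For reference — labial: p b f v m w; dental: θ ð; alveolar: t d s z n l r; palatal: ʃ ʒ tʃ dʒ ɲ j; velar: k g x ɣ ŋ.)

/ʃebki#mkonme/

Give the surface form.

/m/ before /k/ (velar) → [ŋ]
/n/ before /m/ (labial) → [m]

[ʃebki#ŋkomme]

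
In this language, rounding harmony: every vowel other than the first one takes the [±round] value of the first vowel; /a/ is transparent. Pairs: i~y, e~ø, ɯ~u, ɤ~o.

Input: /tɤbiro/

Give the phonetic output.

[tɤbirɤ]

/o/ harmonizes with /ɤ/ ([-round]) → [ɤ]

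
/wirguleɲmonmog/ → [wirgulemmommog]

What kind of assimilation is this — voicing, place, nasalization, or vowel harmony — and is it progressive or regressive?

/ɲ/→[m] /n/→[m].
Each target copies a feature from the following segment, so the direction is regressive.

place assimilation, regressive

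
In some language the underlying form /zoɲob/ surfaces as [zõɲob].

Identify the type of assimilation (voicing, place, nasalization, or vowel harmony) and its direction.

nasalization, regressive

/o/→[õ].
Each target copies a feature from the following segment, so the direction is regressive.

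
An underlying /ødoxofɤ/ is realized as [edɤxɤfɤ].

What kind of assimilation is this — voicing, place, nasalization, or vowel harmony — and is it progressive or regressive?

/ø/→[e] /o/→[ɤ] /o/→[ɤ].
Vowels agree with the last vowel, so the harmony is regressive.

vowel harmony, regressive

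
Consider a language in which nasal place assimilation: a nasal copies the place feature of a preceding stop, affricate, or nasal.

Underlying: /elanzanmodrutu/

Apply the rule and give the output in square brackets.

/m/ after /n/ (alveolar) → [n]

[elanzannodrutu]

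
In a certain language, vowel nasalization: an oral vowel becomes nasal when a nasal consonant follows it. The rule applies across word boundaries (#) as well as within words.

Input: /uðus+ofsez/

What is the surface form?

[uðus+ofsez]

no segment meets the rule's conditions; no change.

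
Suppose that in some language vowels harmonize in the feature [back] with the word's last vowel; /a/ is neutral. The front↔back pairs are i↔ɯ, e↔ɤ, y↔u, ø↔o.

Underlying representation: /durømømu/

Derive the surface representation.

[duromomu]

/ø/ harmonizes with /u/ ([+back]) → [o]
/ø/ harmonizes with /u/ ([+back]) → [o]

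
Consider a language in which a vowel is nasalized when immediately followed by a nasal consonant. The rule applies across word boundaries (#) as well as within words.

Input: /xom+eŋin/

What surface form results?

[xõm+ẽŋĩn]

/o/ before nasal /m/ → [õ]
/e/ before nasal /ŋ/ → [ẽ]
/i/ before nasal /n/ → [ĩ]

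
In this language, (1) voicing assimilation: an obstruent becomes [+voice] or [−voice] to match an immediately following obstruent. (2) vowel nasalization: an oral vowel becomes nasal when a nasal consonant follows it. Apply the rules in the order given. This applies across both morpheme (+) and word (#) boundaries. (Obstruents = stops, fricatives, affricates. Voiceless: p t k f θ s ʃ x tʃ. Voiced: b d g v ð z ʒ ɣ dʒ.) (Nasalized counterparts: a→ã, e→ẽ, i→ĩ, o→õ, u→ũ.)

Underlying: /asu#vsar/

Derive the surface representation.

Rule 1: /v/ before /s/ (voiceless) → [f]
After rule 1: asu#fsar
Rule 2: no segment meets the rule's conditions; no change.

[asu#fsar]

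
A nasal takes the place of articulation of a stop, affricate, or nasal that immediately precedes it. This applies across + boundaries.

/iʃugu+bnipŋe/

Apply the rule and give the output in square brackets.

/n/ after /b/ (labial) → [m]
/ŋ/ after /p/ (labial) → [m]

[iʃugu+bmipme]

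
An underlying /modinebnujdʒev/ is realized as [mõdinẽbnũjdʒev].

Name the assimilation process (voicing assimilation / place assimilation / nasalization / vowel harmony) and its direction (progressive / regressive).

nasalization, progressive

/o/→[õ] /e/→[ẽ] /u/→[ũ].
Each target copies a feature from the preceding segment, so the direction is progressive.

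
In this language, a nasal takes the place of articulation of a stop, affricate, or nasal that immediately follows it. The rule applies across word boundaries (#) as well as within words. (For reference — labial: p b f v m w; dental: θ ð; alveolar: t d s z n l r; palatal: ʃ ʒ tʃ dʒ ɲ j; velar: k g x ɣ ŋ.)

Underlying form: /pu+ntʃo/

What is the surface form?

/n/ before /tʃ/ (palatal) → [ɲ]

[pu+ɲtʃo]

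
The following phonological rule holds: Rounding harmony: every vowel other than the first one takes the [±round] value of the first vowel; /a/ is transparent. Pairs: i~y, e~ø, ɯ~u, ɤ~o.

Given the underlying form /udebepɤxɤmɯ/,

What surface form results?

[udøbøpoxomu]

/e/ harmonizes with /u/ ([+round]) → [ø]
/e/ harmonizes with /u/ ([+round]) → [ø]
/ɤ/ harmonizes with /u/ ([+round]) → [o]
/ɤ/ harmonizes with /u/ ([+round]) → [o]
/ɯ/ harmonizes with /u/ ([+round]) → [u]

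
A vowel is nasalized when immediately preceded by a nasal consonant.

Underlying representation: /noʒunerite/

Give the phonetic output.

/o/ after nasal /n/ → [õ]
/e/ after nasal /n/ → [ẽ]

[nõʒunẽrite]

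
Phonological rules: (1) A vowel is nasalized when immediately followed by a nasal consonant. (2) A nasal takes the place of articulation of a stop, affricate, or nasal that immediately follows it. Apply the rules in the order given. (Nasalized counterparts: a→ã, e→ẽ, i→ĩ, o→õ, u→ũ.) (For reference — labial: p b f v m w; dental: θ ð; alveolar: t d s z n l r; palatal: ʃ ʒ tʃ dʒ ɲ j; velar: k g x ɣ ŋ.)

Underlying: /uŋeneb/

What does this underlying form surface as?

Rule 1: /u/ before nasal /ŋ/ → [ũ]
Rule 1: /e/ before nasal /n/ → [ẽ]
After rule 1: ũŋẽneb
Rule 2: no segment meets the rule's conditions; no change.

[ũŋẽneb]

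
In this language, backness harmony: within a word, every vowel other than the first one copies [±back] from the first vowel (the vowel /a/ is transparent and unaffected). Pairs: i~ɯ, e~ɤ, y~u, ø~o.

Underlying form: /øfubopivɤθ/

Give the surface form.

[øfybøpiveθ]

/u/ harmonizes with /ø/ ([-back]) → [y]
/o/ harmonizes with /ø/ ([-back]) → [ø]
/ɤ/ harmonizes with /ø/ ([-back]) → [e]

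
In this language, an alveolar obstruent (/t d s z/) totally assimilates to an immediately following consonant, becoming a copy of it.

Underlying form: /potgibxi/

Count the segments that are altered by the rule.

1

/t/ before /g/ → [g] (total assimilation)
1 segment changes.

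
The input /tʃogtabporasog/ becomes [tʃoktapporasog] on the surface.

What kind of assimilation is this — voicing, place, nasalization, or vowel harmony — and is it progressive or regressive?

voicing assimilation, regressive

/g/→[k] /b/→[p].
Each target copies a feature from the following segment, so the direction is regressive.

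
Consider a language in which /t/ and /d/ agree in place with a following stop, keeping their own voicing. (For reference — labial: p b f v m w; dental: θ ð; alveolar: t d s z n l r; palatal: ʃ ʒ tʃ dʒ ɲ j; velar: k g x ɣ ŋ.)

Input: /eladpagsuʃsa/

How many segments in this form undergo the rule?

1

/d/ before /p/ (labial) → [b]
1 segment changes.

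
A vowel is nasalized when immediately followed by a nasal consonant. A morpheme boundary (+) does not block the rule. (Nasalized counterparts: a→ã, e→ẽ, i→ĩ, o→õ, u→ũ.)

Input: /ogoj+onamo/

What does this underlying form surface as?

[ogoj+õnãmo]

/o/ before nasal /n/ → [õ]
/a/ before nasal /m/ → [ã]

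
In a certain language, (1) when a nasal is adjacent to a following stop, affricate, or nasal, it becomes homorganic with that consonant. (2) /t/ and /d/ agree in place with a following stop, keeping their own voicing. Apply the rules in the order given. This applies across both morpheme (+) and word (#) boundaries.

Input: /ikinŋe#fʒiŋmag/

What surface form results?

[ikiŋŋe#fʒimmag]

Rule 1: /n/ before /ŋ/ (velar) → [ŋ]
Rule 1: /ŋ/ before /m/ (labial) → [m]
After rule 1: ikiŋŋe#fʒimmag
Rule 2: no segment meets the rule's conditions; no change.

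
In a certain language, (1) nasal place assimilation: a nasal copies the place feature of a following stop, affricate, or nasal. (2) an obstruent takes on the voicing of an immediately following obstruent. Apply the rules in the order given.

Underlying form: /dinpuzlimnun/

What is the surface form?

Rule 1: /n/ before /p/ (labial) → [m]
Rule 1: /m/ before /n/ (alveolar) → [n]
After rule 1: dimpuzlinnun
Rule 2: no segment meets the rule's conditions; no change.

[dimpuzlinnun]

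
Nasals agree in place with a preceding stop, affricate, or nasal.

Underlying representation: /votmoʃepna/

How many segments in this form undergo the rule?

/m/ after /t/ (alveolar) → [n]
/n/ after /p/ (labial) → [m]
2 segments change.

2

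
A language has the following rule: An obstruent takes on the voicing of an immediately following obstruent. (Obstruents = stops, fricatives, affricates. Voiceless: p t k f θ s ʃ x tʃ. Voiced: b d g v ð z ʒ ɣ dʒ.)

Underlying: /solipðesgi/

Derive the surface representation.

/p/ before /ð/ (voiced) → [b]
/s/ before /g/ (voiced) → [z]

[solibðezgi]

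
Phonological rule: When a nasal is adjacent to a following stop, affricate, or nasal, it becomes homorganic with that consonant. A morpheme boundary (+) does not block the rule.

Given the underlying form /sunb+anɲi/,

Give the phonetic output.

[sumb+aɲɲi]

/n/ before /b/ (labial) → [m]
/n/ before /ɲ/ (palatal) → [ɲ]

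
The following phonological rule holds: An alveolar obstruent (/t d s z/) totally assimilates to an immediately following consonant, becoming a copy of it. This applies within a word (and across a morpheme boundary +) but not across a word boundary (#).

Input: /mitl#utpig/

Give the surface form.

/t/ before /l/ → [l] (total assimilation)
/t/ before /p/ → [p] (total assimilation)

[mill#uppig]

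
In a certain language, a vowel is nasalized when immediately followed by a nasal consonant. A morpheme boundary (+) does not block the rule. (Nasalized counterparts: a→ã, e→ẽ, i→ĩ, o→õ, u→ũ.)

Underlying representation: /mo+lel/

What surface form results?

[mo+lel]

no segment meets the rule's conditions; no change.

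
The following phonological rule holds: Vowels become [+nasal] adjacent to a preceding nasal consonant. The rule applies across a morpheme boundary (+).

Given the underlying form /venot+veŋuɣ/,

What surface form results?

[venõt+veŋũɣ]

/o/ after nasal /n/ → [õ]
/u/ after nasal /ŋ/ → [ũ]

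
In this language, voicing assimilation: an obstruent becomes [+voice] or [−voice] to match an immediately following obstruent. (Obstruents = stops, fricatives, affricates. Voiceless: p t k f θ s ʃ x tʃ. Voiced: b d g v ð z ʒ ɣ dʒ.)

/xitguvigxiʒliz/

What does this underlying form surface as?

/t/ before /g/ (voiced) → [d]
/g/ before /x/ (voiceless) → [k]

[xidguvikxiʒliz]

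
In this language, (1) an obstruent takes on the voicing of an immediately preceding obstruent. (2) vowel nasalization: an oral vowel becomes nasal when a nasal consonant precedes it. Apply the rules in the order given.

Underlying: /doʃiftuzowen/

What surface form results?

[doʃiftuzowen]

Rule 1: no segment meets the rule's conditions; no change.
After rule 1: doʃiftuzowen
Rule 2: no segment meets the rule's conditions; no change.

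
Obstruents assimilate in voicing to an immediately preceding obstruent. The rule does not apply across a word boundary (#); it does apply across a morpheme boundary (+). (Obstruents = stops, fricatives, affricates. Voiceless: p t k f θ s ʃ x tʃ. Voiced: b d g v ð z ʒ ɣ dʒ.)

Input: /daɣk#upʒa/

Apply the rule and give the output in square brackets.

/k/ after /ɣ/ (voiced) → [g]
/ʒ/ after /p/ (voiceless) → [ʃ]

[daɣg#upʃa]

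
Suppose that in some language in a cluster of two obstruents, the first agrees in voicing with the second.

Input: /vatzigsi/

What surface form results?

[vadziksi]

/t/ before /z/ (voiced) → [d]
/g/ before /s/ (voiceless) → [k]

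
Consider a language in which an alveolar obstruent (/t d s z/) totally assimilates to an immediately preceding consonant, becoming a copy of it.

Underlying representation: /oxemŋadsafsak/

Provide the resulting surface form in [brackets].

/s/ after /d/ → [d] (total assimilation)
/s/ after /f/ → [f] (total assimilation)

[oxemŋaddaffak]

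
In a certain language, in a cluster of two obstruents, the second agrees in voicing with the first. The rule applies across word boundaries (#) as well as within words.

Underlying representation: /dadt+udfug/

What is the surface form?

[dadd+udvug]

/t/ after /d/ (voiced) → [d]
/f/ after /d/ (voiced) → [v]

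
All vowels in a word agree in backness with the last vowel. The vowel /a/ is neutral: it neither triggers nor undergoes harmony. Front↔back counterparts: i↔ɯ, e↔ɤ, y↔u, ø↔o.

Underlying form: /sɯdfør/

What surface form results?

/ɯ/ harmonizes with /ø/ ([-back]) → [i]

[sidfør]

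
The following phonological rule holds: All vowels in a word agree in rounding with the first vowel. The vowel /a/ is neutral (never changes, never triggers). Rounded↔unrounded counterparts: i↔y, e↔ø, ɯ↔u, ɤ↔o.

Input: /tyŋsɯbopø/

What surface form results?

[tyŋsubopø]

/ɯ/ harmonizes with /y/ ([+round]) → [u]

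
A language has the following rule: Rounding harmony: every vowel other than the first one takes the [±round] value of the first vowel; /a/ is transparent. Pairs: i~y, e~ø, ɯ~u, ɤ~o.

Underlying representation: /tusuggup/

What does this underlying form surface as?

[tusuggup]

no segment meets the rule's conditions; no change.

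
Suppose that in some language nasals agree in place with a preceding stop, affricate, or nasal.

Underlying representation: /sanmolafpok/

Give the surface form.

/m/ after /n/ (alveolar) → [n]

[sannolafpok]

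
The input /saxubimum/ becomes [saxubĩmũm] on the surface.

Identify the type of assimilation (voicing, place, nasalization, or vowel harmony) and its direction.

nasalization, regressive

/i/→[ĩ] /u/→[ũ].
Each target copies a feature from the following segment, so the direction is regressive.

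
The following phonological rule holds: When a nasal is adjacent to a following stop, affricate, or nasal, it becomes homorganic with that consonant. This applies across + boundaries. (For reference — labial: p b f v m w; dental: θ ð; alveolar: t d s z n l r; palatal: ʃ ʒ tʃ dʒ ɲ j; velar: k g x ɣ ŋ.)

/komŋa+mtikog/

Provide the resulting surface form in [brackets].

[koŋŋa+ntikog]

/m/ before /ŋ/ (velar) → [ŋ]
/m/ before /t/ (alveolar) → [n]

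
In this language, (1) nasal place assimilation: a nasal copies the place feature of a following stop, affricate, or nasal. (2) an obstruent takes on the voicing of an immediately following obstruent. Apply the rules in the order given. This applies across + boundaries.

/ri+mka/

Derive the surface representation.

[ri+ŋka]

Rule 1: /m/ before /k/ (velar) → [ŋ]
After rule 1: ri+ŋka
Rule 2: no segment meets the rule's conditions; no change.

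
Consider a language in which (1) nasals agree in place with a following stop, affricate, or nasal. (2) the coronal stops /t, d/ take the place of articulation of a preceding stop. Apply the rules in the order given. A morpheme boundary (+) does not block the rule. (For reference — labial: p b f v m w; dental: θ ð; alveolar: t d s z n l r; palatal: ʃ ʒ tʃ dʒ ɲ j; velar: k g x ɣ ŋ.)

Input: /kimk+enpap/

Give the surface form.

[kiŋk+empap]

Rule 1: /m/ before /k/ (velar) → [ŋ]
Rule 1: /n/ before /p/ (labial) → [m]
After rule 1: kiŋk+empap
Rule 2: no segment meets the rule's conditions; no change.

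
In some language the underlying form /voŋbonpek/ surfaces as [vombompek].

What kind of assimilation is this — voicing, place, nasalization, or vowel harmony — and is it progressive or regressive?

/ŋ/→[m] /n/→[m].
Each target copies a feature from the following segment, so the direction is regressive.

place assimilation, regressive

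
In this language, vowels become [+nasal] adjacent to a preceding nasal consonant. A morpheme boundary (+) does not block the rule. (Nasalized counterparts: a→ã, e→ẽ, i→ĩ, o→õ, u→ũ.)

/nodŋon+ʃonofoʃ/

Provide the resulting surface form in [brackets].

/o/ after nasal /n/ → [õ]
/o/ after nasal /ŋ/ → [õ]
/o/ after nasal /n/ → [õ]

[nõdŋõn+ʃonõfoʃ]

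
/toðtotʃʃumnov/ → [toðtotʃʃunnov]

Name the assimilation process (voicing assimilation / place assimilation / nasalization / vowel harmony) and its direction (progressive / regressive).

/m/→[n].
Each target copies a feature from the following segment, so the direction is regressive.

place assimilation, regressive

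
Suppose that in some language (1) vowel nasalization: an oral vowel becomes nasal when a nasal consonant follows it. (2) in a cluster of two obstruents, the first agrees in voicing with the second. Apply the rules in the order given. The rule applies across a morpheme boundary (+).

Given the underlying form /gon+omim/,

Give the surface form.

[gõn+õmĩm]

Rule 1: /o/ before nasal /n/ → [õ]
Rule 1: /o/ before nasal /m/ → [õ]
Rule 1: /i/ before nasal /m/ → [ĩ]
After rule 1: gõn+õmĩm
Rule 2: no segment meets the rule's conditions; no change.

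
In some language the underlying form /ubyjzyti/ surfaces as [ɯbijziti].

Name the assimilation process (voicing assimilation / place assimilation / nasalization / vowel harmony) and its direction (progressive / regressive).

vowel harmony, regressive

/u/→[ɯ] /y/→[i] /y/→[i].
Vowels agree with the last vowel, so the harmony is regressive.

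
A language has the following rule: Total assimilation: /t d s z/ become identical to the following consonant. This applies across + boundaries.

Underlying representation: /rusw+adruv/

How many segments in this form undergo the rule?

/s/ before /w/ → [w] (total assimilation)
/d/ before /r/ → [r] (total assimilation)
2 segments change.

2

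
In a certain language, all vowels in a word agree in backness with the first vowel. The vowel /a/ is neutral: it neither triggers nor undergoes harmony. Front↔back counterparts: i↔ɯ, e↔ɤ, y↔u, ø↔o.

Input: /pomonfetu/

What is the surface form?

[pomonfɤtu]

/e/ harmonizes with /o/ ([+back]) → [ɤ]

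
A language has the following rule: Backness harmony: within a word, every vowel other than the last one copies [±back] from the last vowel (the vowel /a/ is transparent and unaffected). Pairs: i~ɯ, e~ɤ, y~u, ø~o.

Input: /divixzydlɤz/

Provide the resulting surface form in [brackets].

/i/ harmonizes with /ɤ/ ([+back]) → [ɯ]
/i/ harmonizes with /ɤ/ ([+back]) → [ɯ]
/y/ harmonizes with /ɤ/ ([+back]) → [u]

[dɯvɯxzudlɤz]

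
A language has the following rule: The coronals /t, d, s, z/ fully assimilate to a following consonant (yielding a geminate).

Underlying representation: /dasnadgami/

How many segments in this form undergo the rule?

2

/s/ before /n/ → [n] (total assimilation)
/d/ before /g/ → [g] (total assimilation)
2 segments change.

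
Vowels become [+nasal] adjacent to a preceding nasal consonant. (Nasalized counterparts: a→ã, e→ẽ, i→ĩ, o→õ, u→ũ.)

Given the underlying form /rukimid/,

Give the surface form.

[rukimĩd]

/i/ after nasal /m/ → [ĩ]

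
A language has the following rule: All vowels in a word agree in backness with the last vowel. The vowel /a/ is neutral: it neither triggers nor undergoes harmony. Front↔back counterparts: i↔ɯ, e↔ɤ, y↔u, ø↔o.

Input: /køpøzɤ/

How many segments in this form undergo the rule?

2

/ø/ harmonizes with /ɤ/ ([+back]) → [o]
/ø/ harmonizes with /ɤ/ ([+back]) → [o]
2 segments change.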